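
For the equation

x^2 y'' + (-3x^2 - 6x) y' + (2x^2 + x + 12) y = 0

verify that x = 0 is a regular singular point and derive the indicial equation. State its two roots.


Divide by x^2 to reach normal form y'' + P_1(x) y' + P_2(x) y = 0 with P_1(x) = -3 - 6/x and P_2(x) = 2 + 1/x + 12/x^2.
x = 0 is a singular point because the y'-coefficient -3 - 6/x has a pole at x = 0 and the y-coefficient 2 + 1/x + 12/x^2 has a pole at x = 0.
It is a regular singular point because x P_1(x) = p(x) = -3x - 6 and x^2 P_2(x) = q(x) = 2x^2 + x + 12 are polynomials, hence analytic at x = 0.
p(0) = -6,  q(0) = 12.
Indicial equation: r(r-1) + p(0) r + q(0) = 0, i.e. r^2 + (p(0) - 1) r + q(0) = 0, i.e. r^2 - 7 r + 12 = 0.
Discriminant: (-7)^2 - 4(12) = 1, so r = (7 ± 1)/2.
Solving: r_1 = 4, r_2 = 3.

indicial: r^2 - 7 r + 12 = 0; roots r_1 = 4, r_2 = 3


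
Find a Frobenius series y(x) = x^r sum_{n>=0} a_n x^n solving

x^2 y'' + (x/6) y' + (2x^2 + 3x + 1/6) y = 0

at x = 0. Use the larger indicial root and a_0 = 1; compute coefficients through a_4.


Write in Frobenius form y'' + (p(x)/x) y' + (q(x)/x^2) y = 0:
  p(x) = 1/6,  q(x) = 2x^2 + 3x + 1/6.
Indicial equation: r(r-1) + (1/6) r + (1/6) = 0 -> roots r_1 = 1/2, r_2 = 1/3.
Take r = r_1 = 1/2. Let y(x) = x^r sum_{n>=0} a_n x^n with a_0 = 1.
Substitute y = x^r sum a_n x^n and match x^{r+n}. The recurrence is
  D(n) a_n + 3 a_{n-1} + 2 a_{n-2} = 0,  where D(n) = (r+n)(r+n-1) + (1/6)(r+n) + (1/6).
  a_n = [-3 a_{n-1} - 2 a_{n-2}] / D(n).
Since the indicial polynomial factors as (r - r_1)(r - r_2), D(n) = (r_1 + n - r_1)(r_1 + n - r_2) = n(n + 1/6).
Evaluating step by step (a_0 = 1):
  n = 1: D(1) = 1(1 + 1/6) = 7/6; numerator = -3(1) = -3; a_1 = (-3)/(7/6) = -18/7
  n = 2: D(2) = 2(2 + 1/6) = 13/3; numerator = -3(-18/7) - 2(1) = 40/7; a_2 = (40/7)/(13/3) = 120/91
  n = 3: D(3) = 3(3 + 1/6) = 19/2; numerator = -3(120/91) - 2(-18/7) = 108/91; a_3 = (108/91)/(19/2) = 216/1729
  n = 4: D(4) = 4(4 + 1/6) = 50/3; numerator = -3(216/1729) - 2(120/91) = -744/247; a_4 = (-744/247)/(50/3) = -1116/6175

r = 1/2; a_0 = 1; a_1 = -18/7; a_2 = 120/91; a_3 = 216/1729; a_4 = -1116/6175


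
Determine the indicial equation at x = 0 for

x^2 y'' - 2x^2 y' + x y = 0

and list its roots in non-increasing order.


Divide by x^2 to reach normal form y'' + P_1(x) y' + P_2(x) y = 0 with P_1(x) = -2 and P_2(x) = 1/x.
x = 0 is a singular point because the y-coefficient 1/x has a pole at x = 0.
It is a regular singular point because x P_1(x) = p(x) = -2x and x^2 P_2(x) = q(x) = x are polynomials, hence analytic at x = 0.
p(0) = 0,  q(0) = 0.
Indicial equation: r(r-1) + p(0) r + q(0) = 0, i.e. r^2 + (p(0) - 1) r + q(0) = 0, i.e. r^2 - 1 r = 0.
Discriminant: (-1)^2 - 4(0) = 1, so r = (1 ± 1)/2.
Solving: r_1 = 1, r_2 = 0.

indicial: r^2 - 1 r = 0; roots r_1 = 1, r_2 = 0


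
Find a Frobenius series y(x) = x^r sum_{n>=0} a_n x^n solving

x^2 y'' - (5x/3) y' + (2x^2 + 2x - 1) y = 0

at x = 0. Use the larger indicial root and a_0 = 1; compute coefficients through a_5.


Write in Frobenius form y'' + (p(x)/x) y' + (q(x)/x^2) y = 0:
  p(x) = -5/3,  q(x) = 2x^2 + 2x - 1.
Indicial equation: r(r-1) + (-5/3) r + (-1) = 0 -> roots r_1 = 3, r_2 = -1/3.
Take r = r_1 = 3. Let y(x) = x^r sum_{n>=0} a_n x^n with a_0 = 1.
Substitute y = x^r sum a_n x^n and match x^{r+n}. The recurrence is
  D(n) a_n + 2 a_{n-1} + 2 a_{n-2} = 0,  where D(n) = (r+n)(r+n-1) + (-5/3)(r+n) + (-1).
  a_n = [-2 a_{n-1} - 2 a_{n-2}] / D(n).
Since the indicial polynomial factors as (r - r_1)(r - r_2), D(n) = (r_1 + n - r_1)(r_1 + n - r_2) = n(n + 10/3).
Evaluating step by step (a_0 = 1):
  n = 1: D(1) = 1(1 + 10/3) = 13/3; numerator = -2(1) = -2; a_1 = (-2)/(13/3) = -6/13
  n = 2: D(2) = 2(2 + 10/3) = 32/3; numerator = -2(-6/13) - 2(1) = -14/13; a_2 = (-14/13)/(32/3) = -21/208
  n = 3: D(3) = 3(3 + 10/3) = 19; numerator = -2(-21/208) - 2(-6/13) = 9/8; a_3 = (9/8)/(19) = 9/152
  n = 4: D(4) = 4(4 + 10/3) = 88/3; numerator = -2(9/152) - 2(-21/208) = 165/1976; a_4 = (165/1976)/(88/3) = 45/15808
  n = 5: D(5) = 5(5 + 10/3) = 125/3; numerator = -2(45/15808) - 2(9/152) = -981/7904; a_5 = (-981/7904)/(125/3) = -2943/988000

r = 3; a_0 = 1; a_1 = -6/13; a_2 = -21/208; a_3 = 9/152; a_4 = 45/15808; a_5 = -2943/988000


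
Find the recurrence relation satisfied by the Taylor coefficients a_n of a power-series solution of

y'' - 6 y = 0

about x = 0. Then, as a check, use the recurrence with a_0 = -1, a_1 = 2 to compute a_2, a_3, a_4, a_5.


Substitute y = sum_n a_n x^n into y'' + (const) y = 0.
y''(x) = sum_{n>=0} (n+2)(n+1) a_{n+2} x^n.
The ODE becomes sum_n [(n+2)(n+1) a_{n+2} - 6 a_n] x^n = 0.
Setting each coefficient to zero gives the recurrence:
  (n+2)(n+1) a_{n+2} - 6 a_n = 0,
  a_{n+2} = 6 / ((n+1)(n+2)) a_n.

Check with a_0 = -1, a_1 = 2 (apply the recurrence for n = 0, 1, 2, 3): a_0 = -1, a_1 = 2, a_2 = -3, a_3 = 2, a_4 = -3/2, a_5 = 3/5.

a_{n+2} = 6/((n+1)(n+2)) * a_n; check: a_0 = -1, a_1 = 2, a_2 = -3, a_3 = 2, a_4 = -3/2, a_5 = 3/5


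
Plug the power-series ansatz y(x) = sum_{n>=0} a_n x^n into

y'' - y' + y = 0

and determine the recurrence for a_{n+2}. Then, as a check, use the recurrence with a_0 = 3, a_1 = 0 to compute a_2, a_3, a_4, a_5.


Substitute y = sum_n a_n x^n.
y''(x) has coefficient (n+2)(n+1) a_{n+2} at x^n;
-y'(x) has coefficient -(n+1) a_{n+1} at x^n;
y(x) has coefficient 1 a_n at x^n.
Matching x^n: (n+2)(n+1) a_{n+2} - (n+1) a_{n+1} + 1 a_n = 0.
Thus a_{n+2} = [(n+1) a_{n+1} - 1 a_n] / ((n+1)(n+2)).

Check with a_0 = 3, a_1 = 0 (apply the recurrence for n = 0, 1, 2, 3): a_0 = 3, a_1 = 0, a_2 = -3/2, a_3 = -1/2, a_4 = 0, a_5 = 1/40.

a_(n+2) = [(n+1) a_(n+1) - 1 a_n] / ((n+1)(n+2)); check: a_0 = 3, a_1 = 0, a_2 = -3/2, a_3 = -1/2, a_4 = 0, a_5 = 1/40


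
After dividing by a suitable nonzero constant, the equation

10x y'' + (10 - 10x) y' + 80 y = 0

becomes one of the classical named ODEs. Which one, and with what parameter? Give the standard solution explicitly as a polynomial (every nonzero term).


All three coefficients share the factor 10; dividing through by 10 gives  x y'' + (1 - x) y' + 8 y = 0.
This matches the Laguerre equation x y'' + (1 - x) y' + n y = 0 with n = 8; the polynomial solution is L_8(x).
With y = sum_k a_k x^k, matching x^k gives (k+1)k a_{k+1} + (k+1) a_{k+1} - k a_k + n a_k = 0, i.e. (k+1)^2 a_{k+1} = (k - n) a_k = (k - 8) a_k. The right side vanishes at k = 8, so the series terminates at degree 8.
Standard normalization L_n(0) = 1 gives a_0 = 1. Work upward with a_{k+1} = (k - 8) a_k / (k+1)^2:
  a_1 = (0 - 8)(1) / 1^2 = -8/1 = -8
  a_2 = (1 - 8)(-8) / 2^2 = 56/4 = 14
  a_3 = (2 - 8)(14) / 3^2 = -84/9 = -28/3
  a_4 = (3 - 8)(-28/3) / 4^2 = (140/3)/16 = 35/12
  a_5 = (4 - 8)(35/12) / 5^2 = (-35/3)/25 = -7/15
  a_6 = (5 - 8)(-7/15) / 6^2 = (7/5)/36 = 7/180
  a_7 = (6 - 8)(7/180) / 7^2 = (-7/90)/49 = -1/630
  a_8 = (7 - 8)(-1/630) / 8^2 = (1/630)/64 = 1/40320
Hence L_8(x) = x^8/40320 - x^7/630 + 7 x^6/180 - 7 x^5/15 + 35 x^4/12 - 28 x^3/3 + 14 x^2 - 8 x + 1.

L_8(x); series = x^8/40320 - x^7/630 + 7 x^6/180 - 7 x^5/15 + 35 x^4/12 - 28 x^3/3 + 14 x^2 - 8 x + 1


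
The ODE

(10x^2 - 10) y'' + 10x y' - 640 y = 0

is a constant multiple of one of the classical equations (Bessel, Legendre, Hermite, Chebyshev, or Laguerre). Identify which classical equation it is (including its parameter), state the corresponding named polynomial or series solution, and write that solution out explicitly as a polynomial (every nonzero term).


All three coefficients share the factor -10; dividing through by -10 gives  (1 - x^2) y'' - x y' + 64 y = 0.
This matches the Chebyshev equation (1 - x^2) y'' - x y' + n^2 y = 0 (note the -x y' term, not -2x y') with n^2 = 64, so n = 8; the polynomial solution is T_8(x).
With y = sum_k a_k x^k, matching x^k gives (k+2)(k+1) a_{k+2} = (k^2 - n^2) a_k = (k - 8)(k + 8) a_k. The right side vanishes at k = 8, so the series with the parity of 8 terminates at degree 8.
Standard normalization: leading coefficient of T_n is 2^(n-1), so a_8 = 2^7 = 128. Work downward with a_k = (k+1)(k+2) a_{k+2} / ((k - 8)(k + 8)):
  a_6 = (7)(8)(128) / ((6 - 8)(6 + 8)) = 7168/(-28) = -256
  a_4 = (5)(6)(-256) / ((4 - 8)(4 + 8)) = -7680/(-48) = 160
  a_2 = (3)(4)(160) / ((2 - 8)(2 + 8)) = 1920/(-60) = -32
  a_0 = (1)(2)(-32) / ((0 - 8)(0 + 8)) = -64/(-64) = 1
Hence T_8(x) = 128 x^8 - 256 x^6 + 160 x^4 - 32 x^2 + 1.

T_8(x); series = 128 x^8 - 256 x^6 + 160 x^4 - 32 x^2 + 1


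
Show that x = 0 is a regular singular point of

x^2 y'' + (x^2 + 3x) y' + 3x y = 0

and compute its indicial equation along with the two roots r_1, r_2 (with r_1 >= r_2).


Divide by x^2 to reach normal form y'' + P_1(x) y' + P_2(x) y = 0 with P_1(x) = 1 + 3/x and P_2(x) = 3/x.
x = 0 is a singular point because the y'-coefficient 1 + 3/x has a pole at x = 0 and the y-coefficient 3/x has a pole at x = 0.
It is a regular singular point because x P_1(x) = p(x) = x + 3 and x^2 P_2(x) = q(x) = 3x are polynomials, hence analytic at x = 0.
p(0) = 3,  q(0) = 0.
Indicial equation: r(r-1) + p(0) r + q(0) = 0, i.e. r^2 + (p(0) - 1) r + q(0) = 0, i.e. r^2 + 2 r = 0.
Discriminant: (2)^2 - 4(0) = 4, so r = (-2 ± 2)/2.
Solving: r_1 = 0, r_2 = -2.

indicial: r^2 + 2 r = 0; roots r_1 = 0, r_2 = -2


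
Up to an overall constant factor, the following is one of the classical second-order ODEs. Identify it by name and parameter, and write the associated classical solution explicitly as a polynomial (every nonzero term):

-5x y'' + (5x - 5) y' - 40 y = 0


All three coefficients share the factor -5; dividing through by -5 gives  x y'' + (1 - x) y' + 8 y = 0.
This matches the Laguerre equation x y'' + (1 - x) y' + n y = 0 with n = 8; the polynomial solution is L_8(x).
With y = sum_k a_k x^k, matching x^k gives (k+1)k a_{k+1} + (k+1) a_{k+1} - k a_k + n a_k = 0, i.e. (k+1)^2 a_{k+1} = (k - n) a_k = (k - 8) a_k. The right side vanishes at k = 8, so the series terminates at degree 8.
Standard normalization L_n(0) = 1 gives a_0 = 1. Work upward with a_{k+1} = (k - 8) a_k / (k+1)^2:
  a_1 = (0 - 8)(1) / 1^2 = -8/1 = -8
  a_2 = (1 - 8)(-8) / 2^2 = 56/4 = 14
  a_3 = (2 - 8)(14) / 3^2 = -84/9 = -28/3
  a_4 = (3 - 8)(-28/3) / 4^2 = (140/3)/16 = 35/12
  a_5 = (4 - 8)(35/12) / 5^2 = (-35/3)/25 = -7/15
  a_6 = (5 - 8)(-7/15) / 6^2 = (7/5)/36 = 7/180
  a_7 = (6 - 8)(7/180) / 7^2 = (-7/90)/49 = -1/630
  a_8 = (7 - 8)(-1/630) / 8^2 = (1/630)/64 = 1/40320
Hence L_8(x) = x^8/40320 - x^7/630 + 7 x^6/180 - 7 x^5/15 + 35 x^4/12 - 28 x^3/3 + 14 x^2 - 8 x + 1.

L_8(x); series = x^8/40320 - x^7/630 + 7 x^6/180 - 7 x^5/15 + 35 x^4/12 - 28 x^3/3 + 14 x^2 - 8 x + 1


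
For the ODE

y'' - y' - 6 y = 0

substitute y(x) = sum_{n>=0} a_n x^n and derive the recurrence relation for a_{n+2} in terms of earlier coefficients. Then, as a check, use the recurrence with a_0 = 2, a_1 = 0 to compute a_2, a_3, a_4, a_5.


Substitute y = sum_n a_n x^n.
y''(x) has coefficient (n+2)(n+1) a_{n+2} at x^n;
-y'(x) has coefficient -(n+1) a_{n+1} at x^n;
-6 y(x) has coefficient -6 a_n at x^n.
Matching x^n: (n+2)(n+1) a_{n+2} - (n+1) a_{n+1} - 6 a_n = 0.
Thus a_{n+2} = [(n+1) a_{n+1} + 6 a_n] / ((n+1)(n+2)).

Check with a_0 = 2, a_1 = 0 (apply the recurrence for n = 0, 1, 2, 3): a_0 = 2, a_1 = 0, a_2 = 6, a_3 = 2, a_4 = 7/2, a_5 = 13/10.

a_(n+2) = [(n+1) a_(n+1) + 6 a_n] / ((n+1)(n+2)); check: a_0 = 2, a_1 = 0, a_2 = 6, a_3 = 2, a_4 = 7/2, a_5 = 13/10


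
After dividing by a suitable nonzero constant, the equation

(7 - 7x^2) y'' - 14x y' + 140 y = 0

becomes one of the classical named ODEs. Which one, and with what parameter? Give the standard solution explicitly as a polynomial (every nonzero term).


All three coefficients share the factor 7; dividing through by 7 gives  (1 - x^2) y'' - 2x y' + 20 y = 0.
This matches the Legendre equation (1 - x^2) y'' - 2x y' + n(n+1) y = 0 (note the -2x y' term) with n(n+1) = 20, so n = 4; the polynomial solution is P_4(x).
With y = sum_k a_k x^k, matching x^k gives (k+2)(k+1) a_{k+2} = [k(k+1) - n(n+1)] a_k = (k - 4)(k + 5) a_k. The right side vanishes at k = 4, so the series with the parity of 4 terminates at degree 4.
Standard normalization (P_n(1) = 1): leading coefficient (2n)!/(2^n (n!)^2) = 40320/(16*576) = 35/8, so a_4 = 35/8. Work downward with a_k = (k+1)(k+2) a_{k+2} / ((k - 4)(k + 5)):
  a_2 = (3)(4)(35/8) / ((2 - 4)(2 + 5)) = (105/2)/(-14) = -15/4
  a_0 = (1)(2)(-15/4) / ((0 - 4)(0 + 5)) = (-15/2)/(-20) = 3/8
Hence P_4(x) = 35 x^4/8 - 15 x^2/4 + 3/8.

P_4(x); series = 35 x^4/8 - 15 x^2/4 + 3/8


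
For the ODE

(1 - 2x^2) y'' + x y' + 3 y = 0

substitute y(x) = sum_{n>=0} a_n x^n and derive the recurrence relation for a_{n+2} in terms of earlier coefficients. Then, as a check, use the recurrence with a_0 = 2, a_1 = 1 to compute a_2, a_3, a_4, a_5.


Substitute y = sum_n a_n x^n.
(1 - 2 x^2) y'' contributes (n+2)(n+1) a_{n+2} - 2 n(n-1) a_n at x^n.
x y'(x) contributes n a_n at x^n.
3 y(x) contributes 3 a_n at x^n.
Matching x^n: (n+2)(n+1) a_{n+2} + (-2 n(n-1) + n + 3) a_n = 0.
Thus a_{n+2} = (2 n(n-1) - n - 3) / ((n+1)(n+2)) * a_n.

Check with a_0 = 2, a_1 = 1 (apply the recurrence for n = 0, 1, 2, 3): a_0 = 2, a_1 = 1, a_2 = -3, a_3 = -2/3, a_4 = 1/4, a_5 = -1/5.

a_(n+2) = (2 n(n-1) - n - 3) / ((n+1)(n+2)) * a_n; check: a_0 = 2, a_1 = 1, a_2 = -3, a_3 = -2/3, a_4 = 1/4, a_5 = -1/5


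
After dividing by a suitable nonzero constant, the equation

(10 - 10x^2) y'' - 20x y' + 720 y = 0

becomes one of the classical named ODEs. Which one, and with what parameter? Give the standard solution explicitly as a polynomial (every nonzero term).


All three coefficients share the factor 10; dividing through by 10 gives  (1 - x^2) y'' - 2x y' + 72 y = 0.
This matches the Legendre equation (1 - x^2) y'' - 2x y' + n(n+1) y = 0 (note the -2x y' term) with n(n+1) = 72, so n = 8; the polynomial solution is P_8(x).
With y = sum_k a_k x^k, matching x^k gives (k+2)(k+1) a_{k+2} = [k(k+1) - n(n+1)] a_k = (k - 8)(k + 9) a_k. The right side vanishes at k = 8, so the series with the parity of 8 terminates at degree 8.
Standard normalization (P_n(1) = 1): leading coefficient (2n)!/(2^n (n!)^2) = 20922789888000/(256*1625702400) = 6435/128, so a_8 = 6435/128. Work downward with a_k = (k+1)(k+2) a_{k+2} / ((k - 8)(k + 9)):
  a_6 = (7)(8)(6435/128) / ((6 - 8)(6 + 9)) = (45045/16)/(-30) = -3003/32
  a_4 = (5)(6)(-3003/32) / ((4 - 8)(4 + 9)) = (-45045/16)/(-52) = 3465/64
  a_2 = (3)(4)(3465/64) / ((2 - 8)(2 + 9)) = (10395/16)/(-66) = -315/32
  a_0 = (1)(2)(-315/32) / ((0 - 8)(0 + 9)) = (-315/16)/(-72) = 35/128
Hence P_8(x) = 6435 x^8/128 - 3003 x^6/32 + 3465 x^4/64 - 315 x^2/32 + 35/128.

P_8(x); series = 6435 x^8/128 - 3003 x^6/32 + 3465 x^4/64 - 315 x^2/32 + 35/128


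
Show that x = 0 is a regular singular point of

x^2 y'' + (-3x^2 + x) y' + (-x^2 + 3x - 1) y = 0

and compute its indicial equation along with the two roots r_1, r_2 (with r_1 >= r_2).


Divide by x^2 to reach normal form y'' + P_1(x) y' + P_2(x) y = 0 with P_1(x) = -3 + 1/x and P_2(x) = -1 + 3/x - 1/x^2.
x = 0 is a singular point because the y'-coefficient -3 + 1/x has a pole at x = 0 and the y-coefficient -1 + 3/x - 1/x^2 has a pole at x = 0.
It is a regular singular point because x P_1(x) = p(x) = 1 - 3x and x^2 P_2(x) = q(x) = -x^2 + 3x - 1 are polynomials, hence analytic at x = 0.
p(0) = 1,  q(0) = -1.
Indicial equation: r(r-1) + p(0) r + q(0) = 0, i.e. r^2 + (p(0) - 1) r + q(0) = 0, i.e. r^2 - 1 = 0.
Discriminant: (0)^2 - 4(-1) = 4, so r = (0 ± 2)/2.
Solving: r_1 = 1, r_2 = -1.

indicial: r^2 - 1 = 0; roots r_1 = 1, r_2 = -1


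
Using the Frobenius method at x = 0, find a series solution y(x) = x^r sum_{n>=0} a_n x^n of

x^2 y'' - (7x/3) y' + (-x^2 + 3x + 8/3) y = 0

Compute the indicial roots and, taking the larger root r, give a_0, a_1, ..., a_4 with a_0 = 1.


Write in Frobenius form y'' + (p(x)/x) y' + (q(x)/x^2) y = 0:
  p(x) = -7/3,  q(x) = -x^2 + 3x + 8/3.
Indicial equation: r(r-1) + (-7/3) r + (8/3) = 0 -> roots r_1 = 2, r_2 = 4/3.
Take r = r_1 = 2. Let y(x) = x^r sum_{n>=0} a_n x^n with a_0 = 1.
Substitute y = x^r sum a_n x^n and match x^{r+n}. The recurrence is
  D(n) a_n + 3 a_{n-1} - 1 a_{n-2} = 0,  where D(n) = (r+n)(r+n-1) + (-7/3)(r+n) + (8/3).
  a_n = [-3 a_{n-1} + 1 a_{n-2}] / D(n).
Since the indicial polynomial factors as (r - r_1)(r - r_2), D(n) = (r_1 + n - r_1)(r_1 + n - r_2) = n(n + 2/3).
Evaluating step by step (a_0 = 1):
  n = 1: D(1) = 1(1 + 2/3) = 5/3; numerator = -3(1) = -3; a_1 = (-3)/(5/3) = -9/5
  n = 2: D(2) = 2(2 + 2/3) = 16/3; numerator = -3(-9/5) + 1(1) = 32/5; a_2 = (32/5)/(16/3) = 6/5
  n = 3: D(3) = 3(3 + 2/3) = 11; numerator = -3(6/5) + 1(-9/5) = -27/5; a_3 = (-27/5)/(11) = -27/55
  n = 4: D(4) = 4(4 + 2/3) = 56/3; numerator = -3(-27/55) + 1(6/5) = 147/55; a_4 = (147/55)/(56/3) = 63/440

r = 2; a_0 = 1; a_1 = -9/5; a_2 = 6/5; a_3 = -27/55; a_4 = 63/440


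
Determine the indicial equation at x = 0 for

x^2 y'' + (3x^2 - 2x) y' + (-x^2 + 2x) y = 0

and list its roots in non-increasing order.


Divide by x^2 to reach normal form y'' + P_1(x) y' + P_2(x) y = 0 with P_1(x) = 3 - 2/x and P_2(x) = -1 + 2/x.
x = 0 is a singular point because the y'-coefficient 3 - 2/x has a pole at x = 0 and the y-coefficient -1 + 2/x has a pole at x = 0.
It is a regular singular point because x P_1(x) = p(x) = 3x - 2 and x^2 P_2(x) = q(x) = -x^2 + 2x are polynomials, hence analytic at x = 0.
p(0) = -2,  q(0) = 0.
Indicial equation: r(r-1) + p(0) r + q(0) = 0, i.e. r^2 + (p(0) - 1) r + q(0) = 0, i.e. r^2 - 3 r = 0.
Discriminant: (-3)^2 - 4(0) = 9, so r = (3 ± 3)/2.
Solving: r_1 = 3, r_2 = 0.

indicial: r^2 - 3 r = 0; roots r_1 = 3, r_2 = 0


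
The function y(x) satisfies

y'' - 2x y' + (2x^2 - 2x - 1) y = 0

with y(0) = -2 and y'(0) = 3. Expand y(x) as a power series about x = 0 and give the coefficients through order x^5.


Ansatz: y(x) = sum_{n>=0} a_n x^n, so y'(x) = sum_{n>=1} n a_n x^(n-1) and y''(x) = sum_{n>=2} n(n-1) a_n x^(n-2).
Substitute into P(x) y'' + Q(x) y' + R(x) y = 0 with P(x) = 1, Q(x) = -2x, R(x) = 2x^2 - 2x - 1, and match powers of x.
Initial conditions: a_0 = -2, a_1 = 3.
Setting the coefficient of each power of x to zero and solving order by order (substituting the coefficients already found):
  x^0: 2 a_2 - a_0 = 0  ->  2 a_2 = a_0 = -2  ->  a_2 = -1
  x^1: 6 a_3 - 3 a_1 - 2 a_0 = 0  ->  6 a_3 = 3 a_1 + 2 a_0 = 5  ->  a_3 = 5/6
  x^2: 12 a_4 - 5 a_2 - 2 a_1 + 2 a_0 = 0  ->  12 a_4 = 5 a_2 + 2 a_1 - 2 a_0 = 5  ->  a_4 = 5/12
  x^3: 20 a_5 - 7 a_3 - 2 a_2 + 2 a_1 = 0  ->  20 a_5 = 7 a_3 + 2 a_2 - 2 a_1 = -13/6  ->  a_5 = -13/120
Truncated series: y(x) = -2 + 3 x - x^2 + (5/6) x^3 + (5/12) x^4 - (13/120) x^5 + O(x^6).

a_0 = -2; a_1 = 3; a_2 = -1; a_3 = 5/6; a_4 = 5/12; a_5 = -13/120


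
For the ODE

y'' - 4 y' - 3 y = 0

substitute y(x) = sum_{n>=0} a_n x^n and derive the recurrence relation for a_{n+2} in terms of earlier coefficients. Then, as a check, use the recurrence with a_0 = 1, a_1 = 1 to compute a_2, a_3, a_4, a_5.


Substitute y = sum_n a_n x^n.
y''(x) has coefficient (n+2)(n+1) a_{n+2} at x^n;
-4 y'(x) has coefficient -4 (n+1) a_{n+1} at x^n;
-3 y(x) has coefficient -3 a_n at x^n.
Matching x^n: (n+2)(n+1) a_{n+2} - 4 (n+1) a_{n+1} - 3 a_n = 0.
Thus a_{n+2} = [4 (n+1) a_{n+1} + 3 a_n] / ((n+1)(n+2)).

Check with a_0 = 1, a_1 = 1 (apply the recurrence for n = 0, 1, 2, 3): a_0 = 1, a_1 = 1, a_2 = 7/2, a_3 = 31/6, a_4 = 145/24, a_5 = 673/120.

a_(n+2) = [4 (n+1) a_(n+1) + 3 a_n] / ((n+1)(n+2)); check: a_0 = 1, a_1 = 1, a_2 = 7/2, a_3 = 31/6, a_4 = 145/24, a_5 = 673/120


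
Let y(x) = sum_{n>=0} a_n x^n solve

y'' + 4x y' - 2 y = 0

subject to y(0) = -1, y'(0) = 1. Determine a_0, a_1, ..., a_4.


Ansatz: y(x) = sum_{n>=0} a_n x^n, so y'(x) = sum_{n>=1} n a_n x^(n-1) and y''(x) = sum_{n>=2} n(n-1) a_n x^(n-2).
Substitute into P(x) y'' + Q(x) y' + R(x) y = 0 with P(x) = 1, Q(x) = 4x, R(x) = -2, and match powers of x.
Initial conditions: a_0 = -1, a_1 = 1.
Setting the coefficient of each power of x to zero and solving order by order (substituting the coefficients already found):
  x^0: 2 a_2 - 2 a_0 = 0  ->  2 a_2 = 2 a_0 = -2  ->  a_2 = -1
  x^1: 6 a_3 + 2 a_1 = 0  ->  6 a_3 = -2 a_1 = -2  ->  a_3 = -1/3
  x^2: 12 a_4 + 6 a_2 = 0  ->  12 a_4 = -6 a_2 = 6  ->  a_4 = 1/2
Truncated series: y(x) = -1 + x - x^2 - (1/3) x^3 + (1/2) x^4 + O(x^5).

a_0 = -1; a_1 = 1; a_2 = -1; a_3 = -1/3; a_4 = 1/2


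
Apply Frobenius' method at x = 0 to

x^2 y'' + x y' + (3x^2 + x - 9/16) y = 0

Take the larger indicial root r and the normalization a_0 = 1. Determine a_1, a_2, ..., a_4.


Write in Frobenius form y'' + (p(x)/x) y' + (q(x)/x^2) y = 0:
  p(x) = 1,  q(x) = 3x^2 + x - 9/16.
Indicial equation: r(r-1) + (1) r + (-9/16) = 0 -> roots r_1 = 3/4, r_2 = -3/4.
Take r = r_1 = 3/4. Let y(x) = x^r sum_{n>=0} a_n x^n with a_0 = 1.
Substitute y = x^r sum a_n x^n and match x^{r+n}. The recurrence is
  D(n) a_n + 1 a_{n-1} + 3 a_{n-2} = 0,  where D(n) = (r+n)(r+n-1) + (1)(r+n) + (-9/16).
  a_n = [-1 a_{n-1} - 3 a_{n-2}] / D(n).
Since the indicial polynomial factors as (r - r_1)(r - r_2), D(n) = (r_1 + n - r_1)(r_1 + n - r_2) = n(n + 3/2).
Evaluating step by step (a_0 = 1):
  n = 1: D(1) = 1(1 + 3/2) = 5/2; numerator = -1(1) = -1; a_1 = (-1)/(5/2) = -2/5
  n = 2: D(2) = 2(2 + 3/2) = 7; numerator = -1(-2/5) - 3(1) = -13/5; a_2 = (-13/5)/(7) = -13/35
  n = 3: D(3) = 3(3 + 3/2) = 27/2; numerator = -1(-13/35) - 3(-2/5) = 11/7; a_3 = (11/7)/(27/2) = 22/189
  n = 4: D(4) = 4(4 + 3/2) = 22; numerator = -1(22/189) - 3(-13/35) = 943/945; a_4 = (943/945)/(22) = 943/20790

r = 3/4; a_0 = 1; a_1 = -2/5; a_2 = -13/35; a_3 = 22/189; a_4 = 943/20790


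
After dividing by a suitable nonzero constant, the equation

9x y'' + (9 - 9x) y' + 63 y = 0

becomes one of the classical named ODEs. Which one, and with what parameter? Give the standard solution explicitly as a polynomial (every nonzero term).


All three coefficients share the factor 9; dividing through by 9 gives  x y'' + (1 - x) y' + 7 y = 0.
This matches the Laguerre equation x y'' + (1 - x) y' + n y = 0 with n = 7; the polynomial solution is L_7(x).
With y = sum_k a_k x^k, matching x^k gives (k+1)k a_{k+1} + (k+1) a_{k+1} - k a_k + n a_k = 0, i.e. (k+1)^2 a_{k+1} = (k - n) a_k = (k - 7) a_k. The right side vanishes at k = 7, so the series terminates at degree 7.
Standard normalization L_n(0) = 1 gives a_0 = 1. Work upward with a_{k+1} = (k - 7) a_k / (k+1)^2:
  a_1 = (0 - 7)(1) / 1^2 = -7/1 = -7
  a_2 = (1 - 7)(-7) / 2^2 = 42/4 = 21/2
  a_3 = (2 - 7)(21/2) / 3^2 = (-105/2)/9 = -35/6
  a_4 = (3 - 7)(-35/6) / 4^2 = (70/3)/16 = 35/24
  a_5 = (4 - 7)(35/24) / 5^2 = (-35/8)/25 = -7/40
  a_6 = (5 - 7)(-7/40) / 6^2 = (7/20)/36 = 7/720
  a_7 = (6 - 7)(7/720) / 7^2 = (-7/720)/49 = -1/5040
Hence L_7(x) = -x^7/5040 + 7 x^6/720 - 7 x^5/40 + 35 x^4/24 - 35 x^3/6 + 21 x^2/2 - 7 x + 1.

L_7(x); series = -x^7/5040 + 7 x^6/720 - 7 x^5/40 + 35 x^4/24 - 35 x^3/6 + 21 x^2/2 - 7 x + 1


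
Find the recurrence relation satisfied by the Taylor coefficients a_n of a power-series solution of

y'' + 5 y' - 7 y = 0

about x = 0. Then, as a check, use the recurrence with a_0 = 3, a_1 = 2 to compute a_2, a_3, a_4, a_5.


Substitute y = sum_n a_n x^n.
y''(x) has coefficient (n+2)(n+1) a_{n+2} at x^n;
5 y'(x) has coefficient 5 (n+1) a_{n+1} at x^n;
-7 y(x) has coefficient -7 a_n at x^n.
Matching x^n: (n+2)(n+1) a_{n+2} + 5 (n+1) a_{n+1} - 7 a_n = 0.
Thus a_{n+2} = [-5 (n+1) a_{n+1} + 7 a_n] / ((n+1)(n+2)).

Check with a_0 = 3, a_1 = 2 (apply the recurrence for n = 0, 1, 2, 3): a_0 = 3, a_1 = 2, a_2 = 11/2, a_3 = -41/6, a_4 = 47/4, a_5 = -1697/120.

a_(n+2) = [-5 (n+1) a_(n+1) + 7 a_n] / ((n+1)(n+2)); check: a_0 = 3, a_1 = 2, a_2 = 11/2, a_3 = -41/6, a_4 = 47/4, a_5 = -1697/120


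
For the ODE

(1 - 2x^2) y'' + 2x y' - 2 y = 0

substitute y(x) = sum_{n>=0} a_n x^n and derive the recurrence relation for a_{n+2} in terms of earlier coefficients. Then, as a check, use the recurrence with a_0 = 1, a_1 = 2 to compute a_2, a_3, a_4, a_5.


Substitute y = sum_n a_n x^n.
(1 - 2 x^2) y'' contributes (n+2)(n+1) a_{n+2} - 2 n(n-1) a_n at x^n.
2 x y'(x) contributes 2 n a_n at x^n.
-2 y(x) contributes -2 a_n at x^n.
Matching x^n: (n+2)(n+1) a_{n+2} + (-2 n(n-1) + 2 n - 2) a_n = 0.
Thus a_{n+2} = (2 n(n-1) - 2 n + 2) / ((n+1)(n+2)) * a_n.

Check with a_0 = 1, a_1 = 2 (apply the recurrence for n = 0, 1, 2, 3): a_0 = 1, a_1 = 2, a_2 = 1, a_3 = 0, a_4 = 1/6, a_5 = 0.

a_(n+2) = (2 n(n-1) - 2 n + 2) / ((n+1)(n+2)) * a_n; check: a_0 = 1, a_1 = 2, a_2 = 1, a_3 = 0, a_4 = 1/6, a_5 = 0


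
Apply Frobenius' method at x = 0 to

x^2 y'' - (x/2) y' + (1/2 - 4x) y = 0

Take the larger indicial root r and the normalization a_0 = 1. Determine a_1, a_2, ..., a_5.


Write in Frobenius form y'' + (p(x)/x) y' + (q(x)/x^2) y = 0:
  p(x) = -1/2,  q(x) = 1/2 - 4x.
Indicial equation: r(r-1) + (-1/2) r + (1/2) = 0 -> roots r_1 = 1, r_2 = 1/2.
Take r = r_1 = 1. Let y(x) = x^r sum_{n>=0} a_n x^n with a_0 = 1.
Substitute y = x^r sum a_n x^n and match x^{r+n}. The recurrence is
  D(n) a_n - 4 a_{n-1} = 0,  where D(n) = (r+n)(r+n-1) + (-1/2)(r+n) + (1/2).
  a_n = 4 / D(n) * a_{n-1}.
Since the indicial polynomial factors as (r - r_1)(r - r_2), D(n) = (r_1 + n - r_1)(r_1 + n - r_2) = n(n + 1/2).
Evaluating step by step (a_0 = 1):
  n = 1: D(1) = 1(1 + 1/2) = 3/2; numerator = 4(1) = 4; a_1 = (4)/(3/2) = 8/3
  n = 2: D(2) = 2(2 + 1/2) = 5; numerator = 4(8/3) = 32/3; a_2 = (32/3)/(5) = 32/15
  n = 3: D(3) = 3(3 + 1/2) = 21/2; numerator = 4(32/15) = 128/15; a_3 = (128/15)/(21/2) = 256/315
  n = 4: D(4) = 4(4 + 1/2) = 18; numerator = 4(256/315) = 1024/315; a_4 = (1024/315)/(18) = 512/2835
  n = 5: D(5) = 5(5 + 1/2) = 55/2; numerator = 4(512/2835) = 2048/2835; a_5 = (2048/2835)/(55/2) = 4096/155925

r = 1; a_0 = 1; a_1 = 8/3; a_2 = 32/15; a_3 = 256/315; a_4 = 512/2835; a_5 = 4096/155925


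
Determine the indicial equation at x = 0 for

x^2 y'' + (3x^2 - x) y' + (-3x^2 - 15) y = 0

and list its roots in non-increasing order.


Divide by x^2 to reach normal form y'' + P_1(x) y' + P_2(x) y = 0 with P_1(x) = 3 - 1/x and P_2(x) = -3 - 15/x^2.
x = 0 is a singular point because the y'-coefficient 3 - 1/x has a pole at x = 0 and the y-coefficient -3 - 15/x^2 has a pole at x = 0.
It is a regular singular point because x P_1(x) = p(x) = 3x - 1 and x^2 P_2(x) = q(x) = -3x^2 - 15 are polynomials, hence analytic at x = 0.
p(0) = -1,  q(0) = -15.
Indicial equation: r(r-1) + p(0) r + q(0) = 0, i.e. r^2 + (p(0) - 1) r + q(0) = 0, i.e. r^2 - 2 r - 15 = 0.
Discriminant: (-2)^2 - 4(-15) = 64, so r = (2 ± 8)/2.
Solving: r_1 = 5, r_2 = -3.

indicial: r^2 - 2 r - 15 = 0; roots r_1 = 5, r_2 = -3


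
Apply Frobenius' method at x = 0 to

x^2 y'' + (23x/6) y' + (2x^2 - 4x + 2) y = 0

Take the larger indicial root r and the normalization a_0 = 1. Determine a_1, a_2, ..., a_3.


Write in Frobenius form y'' + (p(x)/x) y' + (q(x)/x^2) y = 0:
  p(x) = 23/6,  q(x) = 2x^2 - 4x + 2.
Indicial equation: r(r-1) + (23/6) r + (2) = 0 -> roots r_1 = -4/3, r_2 = -3/2.
Take r = r_1 = -4/3. Let y(x) = x^r sum_{n>=0} a_n x^n with a_0 = 1.
Substitute y = x^r sum a_n x^n and match x^{r+n}. The recurrence is
  D(n) a_n - 4 a_{n-1} + 2 a_{n-2} = 0,  where D(n) = (r+n)(r+n-1) + (23/6)(r+n) + (2).
  a_n = [4 a_{n-1} - 2 a_{n-2}] / D(n).
Since the indicial polynomial factors as (r - r_1)(r - r_2), D(n) = (r_1 + n - r_1)(r_1 + n - r_2) = n(n + 1/6).
Evaluating step by step (a_0 = 1):
  n = 1: D(1) = 1(1 + 1/6) = 7/6; numerator = 4(1) = 4; a_1 = (4)/(7/6) = 24/7
  n = 2: D(2) = 2(2 + 1/6) = 13/3; numerator = 4(24/7) - 2(1) = 82/7; a_2 = (82/7)/(13/3) = 246/91
  n = 3: D(3) = 3(3 + 1/6) = 19/2; numerator = 4(246/91) - 2(24/7) = 360/91; a_3 = (360/91)/(19/2) = 720/1729

r = -4/3; a_0 = 1; a_1 = 24/7; a_2 = 246/91; a_3 = 720/1729


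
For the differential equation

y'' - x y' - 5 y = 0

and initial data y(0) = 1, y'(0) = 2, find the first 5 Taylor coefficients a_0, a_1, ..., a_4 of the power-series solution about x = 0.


Ansatz: y(x) = sum_{n>=0} a_n x^n, so y'(x) = sum_{n>=1} n a_n x^(n-1) and y''(x) = sum_{n>=2} n(n-1) a_n x^(n-2).
Substitute into P(x) y'' + Q(x) y' + R(x) y = 0 with P(x) = 1, Q(x) = -x, R(x) = -5, and match powers of x.
Initial conditions: a_0 = 1, a_1 = 2.
Setting the coefficient of each power of x to zero and solving order by order (substituting the coefficients already found):
  x^0: 2 a_2 - 5 a_0 = 0  ->  2 a_2 = 5 a_0 = 5  ->  a_2 = 5/2
  x^1: 6 a_3 - 6 a_1 = 0  ->  6 a_3 = 6 a_1 = 12  ->  a_3 = 2
  x^2: 12 a_4 - 7 a_2 = 0  ->  12 a_4 = 7 a_2 = 35/2  ->  a_4 = 35/24
Truncated series: y(x) = 1 + 2 x + (5/2) x^2 + 2 x^3 + (35/24) x^4 + O(x^5).

a_0 = 1; a_1 = 2; a_2 = 5/2; a_3 = 2; a_4 = 35/24


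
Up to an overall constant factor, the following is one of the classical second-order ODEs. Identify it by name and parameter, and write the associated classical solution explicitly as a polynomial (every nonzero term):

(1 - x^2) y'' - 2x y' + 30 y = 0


The equation is already in a standard form:  (1 - x^2) y'' - 2x y' + 30 y = 0.
This matches the Legendre equation (1 - x^2) y'' - 2x y' + n(n+1) y = 0 (note the -2x y' term) with n(n+1) = 30, so n = 5; the polynomial solution is P_5(x).
With y = sum_k a_k x^k, matching x^k gives (k+2)(k+1) a_{k+2} = [k(k+1) - n(n+1)] a_k = (k - 5)(k + 6) a_k. The right side vanishes at k = 5, so the series with the parity of 5 terminates at degree 5.
Standard normalization (P_n(1) = 1): leading coefficient (2n)!/(2^n (n!)^2) = 3628800/(32*14400) = 63/8, so a_5 = 63/8. Work downward with a_k = (k+1)(k+2) a_{k+2} / ((k - 5)(k + 6)):
  a_3 = (4)(5)(63/8) / ((3 - 5)(3 + 6)) = (315/2)/(-18) = -35/4
  a_1 = (2)(3)(-35/4) / ((1 - 5)(1 + 6)) = (-105/2)/(-28) = 15/8
Hence P_5(x) = 63 x^5/8 - 35 x^3/4 + 15 x/8.

P_5(x); series = 63 x^5/8 - 35 x^3/4 + 15 x/8


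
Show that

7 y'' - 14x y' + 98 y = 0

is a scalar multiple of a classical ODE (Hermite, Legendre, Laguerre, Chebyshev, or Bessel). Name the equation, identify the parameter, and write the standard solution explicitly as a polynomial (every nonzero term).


All three coefficients share the factor 7; dividing through by 7 gives  y'' - 2x y' + 14 y = 0.
This matches the Hermite equation y'' - 2x y' + 2n y = 0 with 2n = 14, so n = 7; the polynomial solution is H_7(x).
With y = sum_k a_k x^k, matching x^k gives (k+2)(k+1) a_{k+2} = 2(k - n) a_k = 2(k - 7) a_k. The right side vanishes at k = 7, so the series with the parity of 7 terminates at degree 7.
Standard normalization: leading coefficient of H_n is 2^n, so a_7 = 2^7 = 128. Work downward with a_k = (k+1)(k+2) a_{k+2} / (2(k - n)):
  a_5 = (6)(7)(128) / (2(5 - 7)) = 5376/(-4) = -1344
  a_3 = (4)(5)(-1344) / (2(3 - 7)) = -26880/(-8) = 3360
  a_1 = (2)(3)(3360) / (2(1 - 7)) = 20160/(-12) = -1680
Hence H_7(x) = 128 x^7 - 1344 x^5 + 3360 x^3 - 1680 x.

H_7(x); series = 128 x^7 - 1344 x^5 + 3360 x^3 - 1680 x


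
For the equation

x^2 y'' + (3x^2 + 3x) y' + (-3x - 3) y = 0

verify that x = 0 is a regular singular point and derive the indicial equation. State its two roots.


Divide by x^2 to reach normal form y'' + P_1(x) y' + P_2(x) y = 0 with P_1(x) = 3 + 3/x and P_2(x) = -3/x - 3/x^2.
x = 0 is a singular point because the y'-coefficient 3 + 3/x has a pole at x = 0 and the y-coefficient -3/x - 3/x^2 has a pole at x = 0.
It is a regular singular point because x P_1(x) = p(x) = 3x + 3 and x^2 P_2(x) = q(x) = -3x - 3 are polynomials, hence analytic at x = 0.
p(0) = 3,  q(0) = -3.
Indicial equation: r(r-1) + p(0) r + q(0) = 0, i.e. r^2 + (p(0) - 1) r + q(0) = 0, i.e. r^2 + 2 r - 3 = 0.
Discriminant: (2)^2 - 4(-3) = 16, so r = (-2 ± 4)/2.
Solving: r_1 = 1, r_2 = -3.

indicial: r^2 + 2 r - 3 = 0; roots r_1 = 1, r_2 = -3


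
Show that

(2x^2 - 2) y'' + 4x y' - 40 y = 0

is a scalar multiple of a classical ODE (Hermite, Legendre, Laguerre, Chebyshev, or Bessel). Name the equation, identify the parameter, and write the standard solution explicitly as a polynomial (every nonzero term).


All three coefficients share the factor -2; dividing through by -2 gives  (1 - x^2) y'' - 2x y' + 20 y = 0.
This matches the Legendre equation (1 - x^2) y'' - 2x y' + n(n+1) y = 0 (note the -2x y' term) with n(n+1) = 20, so n = 4; the polynomial solution is P_4(x).
With y = sum_k a_k x^k, matching x^k gives (k+2)(k+1) a_{k+2} = [k(k+1) - n(n+1)] a_k = (k - 4)(k + 5) a_k. The right side vanishes at k = 4, so the series with the parity of 4 terminates at degree 4.
Standard normalization (P_n(1) = 1): leading coefficient (2n)!/(2^n (n!)^2) = 40320/(16*576) = 35/8, so a_4 = 35/8. Work downward with a_k = (k+1)(k+2) a_{k+2} / ((k - 4)(k + 5)):
  a_2 = (3)(4)(35/8) / ((2 - 4)(2 + 5)) = (105/2)/(-14) = -15/4
  a_0 = (1)(2)(-15/4) / ((0 - 4)(0 + 5)) = (-15/2)/(-20) = 3/8
Hence P_4(x) = 35 x^4/8 - 15 x^2/4 + 3/8.

P_4(x); series = 35 x^4/8 - 15 x^2/4 + 3/8


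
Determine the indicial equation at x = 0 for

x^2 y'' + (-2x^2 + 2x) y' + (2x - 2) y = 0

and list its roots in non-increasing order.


Divide by x^2 to reach normal form y'' + P_1(x) y' + P_2(x) y = 0 with P_1(x) = -2 + 2/x and P_2(x) = 2/x - 2/x^2.
x = 0 is a singular point because the y'-coefficient -2 + 2/x has a pole at x = 0 and the y-coefficient 2/x - 2/x^2 has a pole at x = 0.
It is a regular singular point because x P_1(x) = p(x) = 2 - 2x and x^2 P_2(x) = q(x) = 2x - 2 are polynomials, hence analytic at x = 0.
p(0) = 2,  q(0) = -2.
Indicial equation: r(r-1) + p(0) r + q(0) = 0, i.e. r^2 + (p(0) - 1) r + q(0) = 0, i.e. r^2 + 1 r - 2 = 0.
Discriminant: (1)^2 - 4(-2) = 9, so r = (-1 ± 3)/2.
Solving: r_1 = 1, r_2 = -2.

indicial: r^2 + 1 r - 2 = 0; roots r_1 = 1, r_2 = -2


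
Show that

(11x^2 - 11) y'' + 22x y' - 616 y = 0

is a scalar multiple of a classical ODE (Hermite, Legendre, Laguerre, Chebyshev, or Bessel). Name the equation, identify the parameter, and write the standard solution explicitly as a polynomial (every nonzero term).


All three coefficients share the factor -11; dividing through by -11 gives  (1 - x^2) y'' - 2x y' + 56 y = 0.
This matches the Legendre equation (1 - x^2) y'' - 2x y' + n(n+1) y = 0 (note the -2x y' term) with n(n+1) = 56, so n = 7; the polynomial solution is P_7(x).
With y = sum_k a_k x^k, matching x^k gives (k+2)(k+1) a_{k+2} = [k(k+1) - n(n+1)] a_k = (k - 7)(k + 8) a_k. The right side vanishes at k = 7, so the series with the parity of 7 terminates at degree 7.
Standard normalization (P_n(1) = 1): leading coefficient (2n)!/(2^n (n!)^2) = 87178291200/(128*25401600) = 429/16, so a_7 = 429/16. Work downward with a_k = (k+1)(k+2) a_{k+2} / ((k - 7)(k + 8)):
  a_5 = (6)(7)(429/16) / ((5 - 7)(5 + 8)) = (9009/8)/(-26) = -693/16
  a_3 = (4)(5)(-693/16) / ((3 - 7)(3 + 8)) = (-3465/4)/(-44) = 315/16
  a_1 = (2)(3)(315/16) / ((1 - 7)(1 + 8)) = (945/8)/(-54) = -35/16
Hence P_7(x) = 429 x^7/16 - 693 x^5/16 + 315 x^3/16 - 35 x/16.

P_7(x); series = 429 x^7/16 - 693 x^5/16 + 315 x^3/16 - 35 x/16


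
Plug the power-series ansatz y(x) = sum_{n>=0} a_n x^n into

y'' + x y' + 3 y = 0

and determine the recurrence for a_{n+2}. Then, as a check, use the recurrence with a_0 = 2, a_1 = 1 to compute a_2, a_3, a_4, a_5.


Substitute y = sum_n a_n x^n.
y''(x) has coefficient (n+2)(n+1) a_{n+2} at x^n;
x y'(x) has coefficient n a_n at x^n (shift);
3 y(x) has coefficient 3 a_n at x^n.
Matching x^n: (n+2)(n+1) a_{n+2} + (n + 3) a_n = 0.
Thus a_{n+2} = (-n - 3) / ((n+1)(n+2)) * a_n.

Check with a_0 = 2, a_1 = 1 (apply the recurrence for n = 0, 1, 2, 3): a_0 = 2, a_1 = 1, a_2 = -3, a_3 = -2/3, a_4 = 5/4, a_5 = 1/5.

a_(n+2) = (-n - 3) / ((n+1)(n+2)) * a_n; check: a_0 = 2, a_1 = 1, a_2 = -3, a_3 = -2/3, a_4 = 5/4, a_5 = 1/5


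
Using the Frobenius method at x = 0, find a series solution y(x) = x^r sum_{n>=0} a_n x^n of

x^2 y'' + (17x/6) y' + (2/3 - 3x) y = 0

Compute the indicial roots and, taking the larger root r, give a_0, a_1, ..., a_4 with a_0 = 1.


Write in Frobenius form y'' + (p(x)/x) y' + (q(x)/x^2) y = 0:
  p(x) = 17/6,  q(x) = 2/3 - 3x.
Indicial equation: r(r-1) + (17/6) r + (2/3) = 0 -> roots r_1 = -1/2, r_2 = -4/3.
Take r = r_1 = -1/2. Let y(x) = x^r sum_{n>=0} a_n x^n with a_0 = 1.
Substitute y = x^r sum a_n x^n and match x^{r+n}. The recurrence is
  D(n) a_n - 3 a_{n-1} = 0,  where D(n) = (r+n)(r+n-1) + (17/6)(r+n) + (2/3).
  a_n = 3 / D(n) * a_{n-1}.
Since the indicial polynomial factors as (r - r_1)(r - r_2), D(n) = (r_1 + n - r_1)(r_1 + n - r_2) = n(n + 5/6).
Evaluating step by step (a_0 = 1):
  n = 1: D(1) = 1(1 + 5/6) = 11/6; numerator = 3(1) = 3; a_1 = (3)/(11/6) = 18/11
  n = 2: D(2) = 2(2 + 5/6) = 17/3; numerator = 3(18/11) = 54/11; a_2 = (54/11)/(17/3) = 162/187
  n = 3: D(3) = 3(3 + 5/6) = 23/2; numerator = 3(162/187) = 486/187; a_3 = (486/187)/(23/2) = 972/4301
  n = 4: D(4) = 4(4 + 5/6) = 58/3; numerator = 3(972/4301) = 2916/4301; a_4 = (2916/4301)/(58/3) = 4374/124729

r = -1/2; a_0 = 1; a_1 = 18/11; a_2 = 162/187; a_3 = 972/4301; a_4 = 4374/124729


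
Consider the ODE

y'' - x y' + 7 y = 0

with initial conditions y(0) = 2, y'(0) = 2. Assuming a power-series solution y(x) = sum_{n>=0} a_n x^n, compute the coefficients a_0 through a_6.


Ansatz: y(x) = sum_{n>=0} a_n x^n, so y'(x) = sum_{n>=1} n a_n x^(n-1) and y''(x) = sum_{n>=2} n(n-1) a_n x^(n-2).
Substitute into P(x) y'' + Q(x) y' + R(x) y = 0 with P(x) = 1, Q(x) = -x, R(x) = 7, and match powers of x.
Initial conditions: a_0 = 2, a_1 = 2.
Setting the coefficient of each power of x to zero and solving order by order (substituting the coefficients already found):
  x^0: 2 a_2 + 7 a_0 = 0  ->  2 a_2 = -7 a_0 = -14  ->  a_2 = -7
  x^1: 6 a_3 + 6 a_1 = 0  ->  6 a_3 = -6 a_1 = -12  ->  a_3 = -2
  x^2: 12 a_4 + 5 a_2 = 0  ->  12 a_4 = -5 a_2 = 35  ->  a_4 = 35/12
  x^3: 20 a_5 + 4 a_3 = 0  ->  20 a_5 = -4 a_3 = 8  ->  a_5 = 2/5
  x^4: 30 a_6 + 3 a_4 = 0  ->  30 a_6 = -3 a_4 = -35/4  ->  a_6 = -7/24
Truncated series: y(x) = 2 + 2 x - 7 x^2 - 2 x^3 + (35/12) x^4 + (2/5) x^5 - (7/24) x^6 + O(x^7).

a_0 = 2; a_1 = 2; a_2 = -7; a_3 = -2; a_4 = 35/12; a_5 = 2/5; a_6 = -7/24


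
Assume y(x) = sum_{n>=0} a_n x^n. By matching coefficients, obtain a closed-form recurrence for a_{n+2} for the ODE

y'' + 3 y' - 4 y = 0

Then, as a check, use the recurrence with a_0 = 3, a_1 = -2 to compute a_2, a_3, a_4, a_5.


Substitute y = sum_n a_n x^n.
y''(x) has coefficient (n+2)(n+1) a_{n+2} at x^n;
3 y'(x) has coefficient 3 (n+1) a_{n+1} at x^n;
-4 y(x) has coefficient -4 a_n at x^n.
Matching x^n: (n+2)(n+1) a_{n+2} + 3 (n+1) a_{n+1} - 4 a_n = 0.
Thus a_{n+2} = [-3 (n+1) a_{n+1} + 4 a_n] / ((n+1)(n+2)).

Check with a_0 = 3, a_1 = -2 (apply the recurrence for n = 0, 1, 2, 3): a_0 = 3, a_1 = -2, a_2 = 9, a_3 = -31/3, a_4 = 43/4, a_5 = -511/60.

a_(n+2) = [-3 (n+1) a_(n+1) + 4 a_n] / ((n+1)(n+2)); check: a_0 = 3, a_1 = -2, a_2 = 9, a_3 = -31/3, a_4 = 43/4, a_5 = -511/60


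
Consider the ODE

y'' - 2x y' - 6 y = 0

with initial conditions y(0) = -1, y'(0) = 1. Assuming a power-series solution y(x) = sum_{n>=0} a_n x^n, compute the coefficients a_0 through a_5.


Ansatz: y(x) = sum_{n>=0} a_n x^n, so y'(x) = sum_{n>=1} n a_n x^(n-1) and y''(x) = sum_{n>=2} n(n-1) a_n x^(n-2).
Substitute into P(x) y'' + Q(x) y' + R(x) y = 0 with P(x) = 1, Q(x) = -2x, R(x) = -6, and match powers of x.
Initial conditions: a_0 = -1, a_1 = 1.
Setting the coefficient of each power of x to zero and solving order by order (substituting the coefficients already found):
  x^0: 2 a_2 - 6 a_0 = 0  ->  2 a_2 = 6 a_0 = -6  ->  a_2 = -3
  x^1: 6 a_3 - 8 a_1 = 0  ->  6 a_3 = 8 a_1 = 8  ->  a_3 = 4/3
  x^2: 12 a_4 - 10 a_2 = 0  ->  12 a_4 = 10 a_2 = -30  ->  a_4 = -5/2
  x^3: 20 a_5 - 12 a_3 = 0  ->  20 a_5 = 12 a_3 = 16  ->  a_5 = 4/5
Truncated series: y(x) = -1 + x - 3 x^2 + (4/3) x^3 - (5/2) x^4 + (4/5) x^5 + O(x^6).

a_0 = -1; a_1 = 1; a_2 = -3; a_3 = 4/3; a_4 = -5/2; a_5 = 4/5


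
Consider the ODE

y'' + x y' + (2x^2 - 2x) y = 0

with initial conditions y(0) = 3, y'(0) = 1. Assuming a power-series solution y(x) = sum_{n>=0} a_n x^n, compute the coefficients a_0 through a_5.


Ansatz: y(x) = sum_{n>=0} a_n x^n, so y'(x) = sum_{n>=1} n a_n x^(n-1) and y''(x) = sum_{n>=2} n(n-1) a_n x^(n-2).
Substitute into P(x) y'' + Q(x) y' + R(x) y = 0 with P(x) = 1, Q(x) = x, R(x) = 2x^2 - 2x, and match powers of x.
Initial conditions: a_0 = 3, a_1 = 1.
Setting the coefficient of each power of x to zero and solving order by order (substituting the coefficients already found):
  x^0: 2 a_2 = 0  ->  a_2 = 0
  x^1: 6 a_3 + a_1 - 2 a_0 = 0  ->  6 a_3 = -a_1 + 2 a_0 = 5  ->  a_3 = 5/6
  x^2: 12 a_4 + 2 a_2 - 2 a_1 + 2 a_0 = 0  ->  12 a_4 = -2 a_2 + 2 a_1 - 2 a_0 = -4  ->  a_4 = -1/3
  x^3: 20 a_5 + 3 a_3 - 2 a_2 + 2 a_1 = 0  ->  20 a_5 = -3 a_3 + 2 a_2 - 2 a_1 = -9/2  ->  a_5 = -9/40
Truncated series: y(x) = 3 + x + (5/6) x^3 - (1/3) x^4 - (9/40) x^5 + O(x^6).

a_0 = 3; a_1 = 1; a_2 = 0; a_3 = 5/6; a_4 = -1/3; a_5 = -9/40
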